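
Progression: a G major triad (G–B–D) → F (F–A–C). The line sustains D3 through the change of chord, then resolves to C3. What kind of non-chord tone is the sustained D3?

D3 is a suspension.

The harmony at that moment is F major triad (F, A, C); D3 is not a chord tone.
It is held over (the same pitch as the preceding D3) and left by step down to C3.
Held over from the previous chord and resolving down by step — a suspension.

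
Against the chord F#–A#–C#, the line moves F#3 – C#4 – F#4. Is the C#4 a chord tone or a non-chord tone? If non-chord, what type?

F# major triad contains F#, A#, C#; C# is the fifth, so it is a chord tone.

Chord tone (the fifth of F# major triad).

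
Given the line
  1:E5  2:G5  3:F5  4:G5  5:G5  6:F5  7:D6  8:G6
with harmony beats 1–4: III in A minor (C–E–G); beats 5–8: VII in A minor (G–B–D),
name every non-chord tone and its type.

F5 (beat 3) — neighbor tone; F5 (beat 6) — escape tone.

The harmony at that moment is C major triad (C, E, G); F5 is not a chord tone.
It is approached by step down from G5 and left by step up to G5.
Step away and step back to the same note — a neighbor tone (lower neighbor).
The harmony at that moment is G major triad (G, B, D); F5 is not a chord tone.
It is approached by step down from G5 and left by leap up to D6.
Step in, leap out — an escape tone.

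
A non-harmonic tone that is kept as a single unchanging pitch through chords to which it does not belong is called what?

Pedal tone.

Approach: none. Departure: none — a single pitch is sustained while the chords change around it, passing through harmonies that do not contain it.
No melodic motion at all; the dissonance is created entirely by the moving harmonies against the stationary note — a pedal tone (pedal point).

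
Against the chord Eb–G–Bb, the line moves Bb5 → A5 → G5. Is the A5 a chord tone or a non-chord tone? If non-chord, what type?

The harmony at that moment is Eb major triad (Eb, G, Bb); A5 is not a chord tone.
It is approached by step down from Bb5 and left by step down to G5.
Step in, step out in the same direction — a passing tone.

Non-chord tone — a passing tone.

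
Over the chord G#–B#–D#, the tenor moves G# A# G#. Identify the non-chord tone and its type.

The harmony at that moment is G# major triad (G#, B#, D#); A# is not a chord tone.
It is approached by step up from G# and left by step down to G#.
Step away and step back to the same note — a neighbor tone (upper neighbor).

A# is a neighbor tone.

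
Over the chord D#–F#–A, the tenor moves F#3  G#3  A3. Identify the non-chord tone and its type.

The harmony at that moment is D# diminished triad (D#, F#, A); G#3 is not a chord tone.
It is approached by step up from F#3 and left by step up to A3.
Step in, step out in the same direction — a passing tone.

G#3 is a passing tone.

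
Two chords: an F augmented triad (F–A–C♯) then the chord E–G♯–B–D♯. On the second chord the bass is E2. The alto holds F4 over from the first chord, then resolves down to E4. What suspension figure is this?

At the second chord the bass is E2. The suspended F4 lies a ninth above the bass; after resolving down by step to E4, the interval above the bass becomes an octave.
Suspension figures are named by those two intervals: 9–8.

9–8 suspension.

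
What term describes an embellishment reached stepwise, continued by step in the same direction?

Passing tone.

Approach: by step. Departure: by step, continuing in the same direction.
Stepwise on both sides with no change of direction means the note fills in the space between two different chord tones — a passing tone. (Had it turned back to its starting note it would be a neighbor tone instead.)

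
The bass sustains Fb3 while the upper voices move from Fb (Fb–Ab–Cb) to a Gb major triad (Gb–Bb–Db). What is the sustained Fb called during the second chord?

Pedal tone (pedal point).

The harmony at that moment is Gb major triad (Gb, Bb, Db); Fb3 is not a chord tone.
It is held over (the same pitch as the preceding Fb3) and then sustained as the same pitch into the next harmony.
Sustained through a change of harmony — a pedal tone.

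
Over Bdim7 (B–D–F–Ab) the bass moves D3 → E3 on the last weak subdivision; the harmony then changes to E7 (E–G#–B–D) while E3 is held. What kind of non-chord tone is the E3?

The harmony at that moment is B diminished seventh chord (B, D, F, Ab); E3 is not a chord tone.
It is approached by step up from D3 and then sustained as the same pitch into the next harmony.
Arriving early and becoming a chord tone when the harmony changes — an anticipation.

E3 is an anticipation.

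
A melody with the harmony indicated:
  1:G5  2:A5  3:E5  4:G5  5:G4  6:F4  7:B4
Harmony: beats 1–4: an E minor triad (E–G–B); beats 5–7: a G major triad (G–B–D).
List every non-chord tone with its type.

The harmony at that moment is E minor triad (E, G, B); A5 is not a chord tone.
It is approached by step up from G5 and left by leap down to E5.
Step in, leap out — an escape tone.
The harmony at that moment is G major triad (G, B, D); F4 is not a chord tone.
It is approached by step down from G4 and left by leap up to B4.
Step in, leap out — an escape tone.

A5 (beat 2) — escape tone; F4 (beat 6) — escape tone.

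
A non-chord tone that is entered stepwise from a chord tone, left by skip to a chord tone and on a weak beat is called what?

Approach: by step. Departure: by leap. Metric position: weak.
Step in, leap out, from a weak position — an escape tone (échappée). (It is the mirror image of the appoggiatura, which leaps in and steps out on a strong beat.)

Escape tone.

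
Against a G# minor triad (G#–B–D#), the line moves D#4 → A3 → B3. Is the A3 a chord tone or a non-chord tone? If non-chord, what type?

Non-chord tone — an appoggiatura.

The harmony at that moment is G# minor triad (G#, B, D#); A3 is not a chord tone.
It is approached by leap down from D#4 and left by step up to B3.
Leap in, step out — an appoggiatura.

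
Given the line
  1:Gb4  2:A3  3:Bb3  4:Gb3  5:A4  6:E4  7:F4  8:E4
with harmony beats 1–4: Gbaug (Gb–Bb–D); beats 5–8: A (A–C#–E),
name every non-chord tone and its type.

A3 (beat 2) — appoggiatura; F4 (beat 7) — neighbor tone.

The harmony at that moment is Gb augmented triad (Gb, Bb, D); A3 is not a chord tone.
It is approached by leap down from Gb4 and left by step up to Bb3.
Leap in, step out — an appoggiatura.
The harmony at that moment is A major triad (A, C#, E); F4 is not a chord tone.
It is approached by step up from E4 and left by step down to E4.
Step away and step back to the same note — a neighbor tone (upper neighbor).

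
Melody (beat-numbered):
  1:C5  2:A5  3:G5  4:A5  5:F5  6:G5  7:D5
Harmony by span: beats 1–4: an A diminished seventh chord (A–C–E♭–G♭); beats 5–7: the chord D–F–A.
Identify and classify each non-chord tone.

G5 (beat 3) — neighbor tone; G5 (beat 6) — escape tone.

The harmony at that moment is A diminished seventh chord (A, C, E♭, G♭); G5 is not a chord tone.
It is approached by step down from A5 and left by step up to A5.
Step away and step back to the same note — a neighbor tone (lower neighbor).
The harmony at that moment is D minor triad (D, F, A); G5 is not a chord tone.
It is approached by step up from F5 and left by leap down to D5.
Step in, leap out — an escape tone.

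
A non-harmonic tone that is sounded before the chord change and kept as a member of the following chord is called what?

Anticipation.

Approach: ahead of the chord change (typically by step), so it is dissonant against the current harmony. Departure: none — the same pitch is restated or held and is a chord tone of the new harmony.
Dissonant first, consonant once the harmony catches up: the note simply arrives early — an anticipation. (The reverse timing, consonant first and dissonant after the change, would be a suspension or retardation.)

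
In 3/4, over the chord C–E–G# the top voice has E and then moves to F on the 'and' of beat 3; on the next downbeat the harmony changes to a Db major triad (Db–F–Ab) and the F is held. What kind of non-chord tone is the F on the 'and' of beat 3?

The harmony at that moment is C augmented triad (C, E, G#); F is not a chord tone.
It is approached by step up from E and then sustained as the same pitch into the next harmony.
Arriving early and becoming a chord tone when the harmony changes — an anticipation.

Anticipation.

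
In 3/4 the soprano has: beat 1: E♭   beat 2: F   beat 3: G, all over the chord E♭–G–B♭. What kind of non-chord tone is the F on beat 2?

The harmony at that moment is E♭ major triad (E♭, G, B♭); F is not a chord tone.
It is approached by step up from E♭ and left by step up to G.
Step in, step out in the same direction — a passing tone.

Passing tone.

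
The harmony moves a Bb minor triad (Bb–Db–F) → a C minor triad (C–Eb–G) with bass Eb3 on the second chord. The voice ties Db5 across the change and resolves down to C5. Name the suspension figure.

7–6 suspension.

At the second chord the bass is Eb3. The suspended Db5 lies a seventh above the bass; after resolving down by step to C5, the interval above the bass becomes a sixth.
Suspension figures are named by those two intervals: 7–6.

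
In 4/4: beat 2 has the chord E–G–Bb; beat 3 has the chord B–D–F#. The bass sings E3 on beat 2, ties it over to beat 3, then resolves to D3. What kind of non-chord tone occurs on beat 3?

The harmony at that moment is B minor triad (B, D, F#); E3 is not a chord tone.
It is held over (the same pitch as the preceding E3) and left by step down to D3.
Held over from the previous chord and resolving down by step — a suspension.

Suspension.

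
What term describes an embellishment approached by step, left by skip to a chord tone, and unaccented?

Approach: by step. Departure: by leap. Metric position: weak.
Step in, leap out, from a weak position — an escape tone (échappée). (It is the mirror image of the appoggiatura, which leaps in and steps out on a strong beat.)

Escape tone.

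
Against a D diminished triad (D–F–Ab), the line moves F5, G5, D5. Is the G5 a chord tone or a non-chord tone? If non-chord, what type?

The harmony at that moment is D diminished triad (D, F, Ab); G5 is not a chord tone.
It is approached by step up from F5 and left by leap down to D5.
Step in, leap out — an escape tone.

Non-chord tone — an escape tone.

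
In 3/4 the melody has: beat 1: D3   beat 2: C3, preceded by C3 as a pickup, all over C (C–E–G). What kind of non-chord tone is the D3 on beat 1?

Upper neighbor tone.

The harmony at that moment is C major triad (C, E, G); D3 is not a chord tone.
It is approached by step up from C3 and left by step down to C3.
Step away and step back to the same note — a neighbor tone (upper neighbor).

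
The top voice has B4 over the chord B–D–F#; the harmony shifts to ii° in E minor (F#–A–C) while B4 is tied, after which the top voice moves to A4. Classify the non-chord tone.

The harmony at that moment is F# diminished triad (F#, A, C); B4 is not a chord tone.
It is held over (the same pitch as the preceding B4) and left by step down to A4.
Held over from the previous chord and resolving down by step — a suspension.

B4 is a suspension.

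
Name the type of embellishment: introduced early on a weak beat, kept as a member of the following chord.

Approach: ahead of the chord change (typically by step), so it is dissonant against the current harmony. Departure: none — the same pitch is restated or held and is a chord tone of the new harmony.
Dissonant first, consonant once the harmony catches up: the note simply arrives early — an anticipation. (The reverse timing, consonant first and dissonant after the change, would be a suspension or retardation.)

Anticipation.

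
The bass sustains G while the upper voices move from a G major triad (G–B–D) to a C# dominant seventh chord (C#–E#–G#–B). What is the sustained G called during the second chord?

Pedal tone (pedal point).

The harmony at that moment is C# dominant seventh chord (C#, E#, G#, B); G is not a chord tone.
It is held over (the same pitch as the preceding G) and then sustained as the same pitch into the next harmony.
Sustained through a change of harmony — a pedal tone.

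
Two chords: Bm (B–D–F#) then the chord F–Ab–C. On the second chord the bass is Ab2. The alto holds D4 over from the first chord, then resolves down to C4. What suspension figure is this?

4–3 suspension.

At the second chord the bass is Ab2. The suspended D4 lies a fourth above the bass; after resolving down by step to C4, the interval above the bass becomes a third.
Suspension figures are named by those two intervals: 4–3.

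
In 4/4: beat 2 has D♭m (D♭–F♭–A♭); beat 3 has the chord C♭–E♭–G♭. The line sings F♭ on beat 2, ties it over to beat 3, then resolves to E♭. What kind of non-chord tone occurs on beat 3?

Suspension.

The harmony at that moment is C♭ major triad (C♭, E♭, G♭); F♭ is not a chord tone.
It is held over (the same pitch as the preceding F♭) and left by step down to E♭.
Held over from the previous chord and resolving down by step — a suspension.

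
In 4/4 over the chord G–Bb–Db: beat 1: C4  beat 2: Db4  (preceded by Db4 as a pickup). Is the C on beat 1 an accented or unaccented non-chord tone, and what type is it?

Accented neighbor tone.

The harmony at that moment is G diminished triad (G, Bb, Db); C4 is not a chord tone.
It is approached by step down from Db4 and left by step up to Db4.
Step away and step back to the same note — a neighbor tone (lower neighbor).
It falls on the downbeat, so it is accented.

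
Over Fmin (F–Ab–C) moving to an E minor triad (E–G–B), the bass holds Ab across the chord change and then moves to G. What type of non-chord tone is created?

Ab is a suspension.

The harmony at that moment is E minor triad (E, G, B); Ab is not a chord tone.
It is held over (the same pitch as the preceding Ab) and left by step down to G.
Held over from the previous chord and resolving down by step — a suspension.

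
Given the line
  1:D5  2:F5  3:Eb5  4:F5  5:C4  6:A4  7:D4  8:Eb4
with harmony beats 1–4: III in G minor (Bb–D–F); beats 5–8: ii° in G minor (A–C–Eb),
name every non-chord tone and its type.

The harmony at that moment is Bb major triad (Bb, D, F); Eb5 is not a chord tone.
It is approached by step down from F5 and left by step up to F5.
Step away and step back to the same note — a neighbor tone (lower neighbor).
The harmony at that moment is A diminished triad (A, C, Eb); D4 is not a chord tone.
It is approached by leap down from A4 and left by step up to Eb4.
Leap in, step out — an appoggiatura.

Eb5 (beat 3) — neighbor tone; D4 (beat 7) — appoggiatura.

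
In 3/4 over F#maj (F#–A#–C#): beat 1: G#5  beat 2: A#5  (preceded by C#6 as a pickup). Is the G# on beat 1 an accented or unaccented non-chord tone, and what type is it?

Accented appoggiatura.

The harmony at that moment is F# major triad (F#, A#, C#); G#5 is not a chord tone.
It is approached by leap down from C#6 and left by step up to A#5.
Leap in, step out — an appoggiatura.
It falls on the downbeat, so it is accented.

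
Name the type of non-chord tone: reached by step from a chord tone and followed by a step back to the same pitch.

Approach: by step. Departure: by step in the opposite direction, back to the starting pitch.
Stepwise on both sides but reversing to return to the same chord tone — a neighbor tone. (Had it continued onward in the same direction it would be a passing tone instead.)

Neighbor tone.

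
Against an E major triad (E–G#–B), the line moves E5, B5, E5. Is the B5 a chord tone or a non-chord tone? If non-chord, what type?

E major triad contains E, G#, B; B is the fifth, so it is a chord tone.

Chord tone (the fifth of E major triad).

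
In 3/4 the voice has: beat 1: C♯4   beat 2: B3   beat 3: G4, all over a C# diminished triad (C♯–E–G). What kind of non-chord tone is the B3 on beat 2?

The harmony at that moment is C♯ diminished triad (C♯, E, G); B3 is not a chord tone.
It is approached by step down from C♯4 and left by leap up to G4.
Step in, leap out, on a weak beat — an escape tone.

Escape tone.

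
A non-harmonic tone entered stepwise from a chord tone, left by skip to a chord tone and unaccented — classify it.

Escape tone.

Approach: by step. Departure: by leap. Metric position: weak.
Step in, leap out, from a weak position — an escape tone (échappée). (It is the mirror image of the appoggiatura, which leaps in and steps out on a strong beat.)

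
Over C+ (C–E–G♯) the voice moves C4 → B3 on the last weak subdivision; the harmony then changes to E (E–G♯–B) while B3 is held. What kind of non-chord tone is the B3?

The harmony at that moment is C augmented triad (C, E, G♯); B3 is not a chord tone.
It is approached by step down from C4 and then sustained as the same pitch into the next harmony.
Arriving early and becoming a chord tone when the harmony changes — an anticipation.

B3 is an anticipation.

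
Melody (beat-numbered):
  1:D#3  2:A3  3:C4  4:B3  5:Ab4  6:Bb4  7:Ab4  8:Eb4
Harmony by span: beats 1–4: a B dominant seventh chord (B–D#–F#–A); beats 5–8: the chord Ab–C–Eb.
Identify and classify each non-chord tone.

The harmony at that moment is B dominant seventh chord (B, D#, F#, A); C4 is not a chord tone.
It is approached by leap up from A3 and left by step down to B3.
Leap in, step out — an appoggiatura.
The harmony at that moment is Ab major triad (Ab, C, Eb); Bb4 is not a chord tone.
It is approached by step up from Ab4 and left by step down to Ab4.
Step away and step back to the same note — a neighbor tone (upper neighbor).

C4 (beat 3) — appoggiatura; Bb4 (beat 6) — neighbor tone.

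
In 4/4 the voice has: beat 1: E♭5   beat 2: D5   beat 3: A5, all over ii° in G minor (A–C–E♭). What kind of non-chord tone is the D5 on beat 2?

Escape tone.

The harmony at that moment is A diminished triad (A, C, E♭); D5 is not a chord tone.
It is approached by step down from E♭5 and left by leap up to A5.
Step in, leap out, on a weak beat — an escape tone.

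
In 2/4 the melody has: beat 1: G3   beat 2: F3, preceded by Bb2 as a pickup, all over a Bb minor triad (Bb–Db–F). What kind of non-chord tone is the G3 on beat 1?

The harmony at that moment is Bb minor triad (Bb, Db, F); G3 is not a chord tone.
It is approached by leap up from Bb2 and left by step down to F3.
Leap in, step out, metrically accented — an appoggiatura.

Appoggiatura.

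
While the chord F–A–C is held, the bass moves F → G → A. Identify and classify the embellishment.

The harmony at that moment is F major triad (F, A, C); G is not a chord tone.
It is approached by step up from F and left by step up to A.
Step in, step out in the same direction — a passing tone.

G is a passing tone.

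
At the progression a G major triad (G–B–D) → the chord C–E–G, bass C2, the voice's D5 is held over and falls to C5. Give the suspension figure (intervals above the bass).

9–8 suspension.

At the second chord the bass is C2. The suspended D5 lies a ninth above the bass; after resolving down by step to C5, the interval above the bass becomes an octave.
Suspension figures are named by those two intervals: 9–8.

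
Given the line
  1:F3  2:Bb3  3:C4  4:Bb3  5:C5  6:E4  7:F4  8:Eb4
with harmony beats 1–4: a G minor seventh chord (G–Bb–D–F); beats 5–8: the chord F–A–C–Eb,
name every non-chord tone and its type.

The harmony at that moment is G minor seventh chord (G, Bb, D, F); C4 is not a chord tone.
It is approached by step up from Bb3 and left by step down to Bb3.
Step away and step back to the same note — a neighbor tone (upper neighbor).
The harmony at that moment is F dominant seventh chord (F, A, C, Eb); E4 is not a chord tone.
It is approached by leap down from C5 and left by step up to F4.
Leap in, step out — an appoggiatura.

C4 (beat 3) — neighbor tone; E4 (beat 6) — appoggiatura.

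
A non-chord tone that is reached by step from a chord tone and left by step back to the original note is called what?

Neighbor tone.

Approach: by step. Departure: by step in the opposite direction, back to the starting pitch.
Stepwise on both sides but reversing to return to the same chord tone — a neighbor tone. (Had it continued onward in the same direction it would be a passing tone instead.)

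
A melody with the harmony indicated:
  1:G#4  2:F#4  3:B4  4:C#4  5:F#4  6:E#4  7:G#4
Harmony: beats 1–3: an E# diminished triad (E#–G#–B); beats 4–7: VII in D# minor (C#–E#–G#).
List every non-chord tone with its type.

The harmony at that moment is E# diminished triad (E#, G#, B); F#4 is not a chord tone.
It is approached by step down from G#4 and left by leap up to B4.
Step in, leap out — an escape tone.
The harmony at that moment is C# major triad (C#, E#, G#); F#4 is not a chord tone.
It is approached by leap up from C#4 and left by step down to E#4.
Leap in, step out — an appoggiatura.

F#4 (beat 2) — escape tone; F#4 (beat 5) — appoggiatura.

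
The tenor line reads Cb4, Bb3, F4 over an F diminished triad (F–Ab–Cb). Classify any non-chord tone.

The harmony at that moment is F diminished triad (F, Ab, Cb); Bb3 is not a chord tone.
It is approached by step down from Cb4 and left by leap up to F4.
Step in, leap out — an escape tone.

Bb3 is an escape tone.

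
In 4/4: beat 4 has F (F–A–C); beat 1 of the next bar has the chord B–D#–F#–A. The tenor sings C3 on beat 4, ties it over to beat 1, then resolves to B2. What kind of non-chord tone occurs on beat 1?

Suspension.

The harmony at that moment is B dominant seventh chord (B, D#, F#, A); C3 is not a chord tone.
It is held over (the same pitch as the preceding C3) and left by step down to B2.
Held over from the previous chord and resolving down by step — a suspension.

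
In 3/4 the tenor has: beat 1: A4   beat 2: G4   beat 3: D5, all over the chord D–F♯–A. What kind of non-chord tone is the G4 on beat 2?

Escape tone.

The harmony at that moment is D major triad (D, F♯, A); G4 is not a chord tone.
It is approached by step down from A4 and left by leap up to D5.
Step in, leap out, on a weak beat — an escape tone.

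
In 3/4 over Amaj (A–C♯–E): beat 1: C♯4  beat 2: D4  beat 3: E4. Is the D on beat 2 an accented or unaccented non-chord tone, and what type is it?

Unaccented passing tone.

The harmony at that moment is A major triad (A, C♯, E); D4 is not a chord tone.
It is approached by step up from C♯4 and left by step up to E4.
Step in, step out in the same direction — a passing tone.
It falls on a weak beat, so it is unaccented.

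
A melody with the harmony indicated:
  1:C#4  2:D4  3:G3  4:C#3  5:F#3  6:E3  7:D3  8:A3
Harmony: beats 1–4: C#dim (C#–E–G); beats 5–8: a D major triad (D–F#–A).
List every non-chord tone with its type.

D4 (beat 2) — escape tone; E3 (beat 6) — passing tone.

The harmony at that moment is C# diminished triad (C#, E, G); D4 is not a chord tone.
It is approached by step up from C#4 and left by leap down to G3.
Step in, leap out — an escape tone.
The harmony at that moment is D major triad (D, F#, A); E3 is not a chord tone.
It is approached by step down from F#3 and left by step down to D3.
Step in, step out in the same direction — a passing tone.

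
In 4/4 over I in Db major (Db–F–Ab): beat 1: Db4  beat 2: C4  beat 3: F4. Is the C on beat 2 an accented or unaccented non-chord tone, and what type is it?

The harmony at that moment is Db major triad (Db, F, Ab); C4 is not a chord tone.
It is approached by step down from Db4 and left by leap up to F4.
Step in, leap out — an escape tone.
It falls on a weak beat, so it is unaccented.

Unaccented escape tone.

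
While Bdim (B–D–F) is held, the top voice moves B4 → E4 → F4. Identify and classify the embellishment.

E4 is an appoggiatura.

The harmony at that moment is B diminished triad (B, D, F); E4 is not a chord tone.
It is approached by leap down from B4 and left by step up to F4.
Leap in, step out — an appoggiatura.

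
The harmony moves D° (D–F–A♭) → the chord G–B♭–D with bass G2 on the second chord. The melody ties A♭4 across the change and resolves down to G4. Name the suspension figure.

9–8 suspension.

At the second chord the bass is G2. The suspended A♭4 lies a ninth above the bass; after resolving down by step to G4, the interval above the bass becomes an octave.
Suspension figures are named by those two intervals: 9–8.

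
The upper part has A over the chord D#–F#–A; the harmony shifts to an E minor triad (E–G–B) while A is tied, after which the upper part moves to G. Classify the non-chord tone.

A is a suspension.

The harmony at that moment is E minor triad (E, G, B); A is not a chord tone.
It is held over (the same pitch as the preceding A) and left by step down to G.
Held over from the previous chord and resolving down by step — a suspension.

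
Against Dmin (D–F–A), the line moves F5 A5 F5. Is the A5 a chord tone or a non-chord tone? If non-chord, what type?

Chord tone (the fifth of D minor triad).

D minor triad contains D, F, A; A is the fifth, so it is a chord tone.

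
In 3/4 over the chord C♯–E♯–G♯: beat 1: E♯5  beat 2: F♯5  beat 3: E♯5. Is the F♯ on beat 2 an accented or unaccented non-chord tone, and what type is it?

The harmony at that moment is C♯ major triad (C♯, E♯, G♯); F♯5 is not a chord tone.
It is approached by step up from E♯5 and left by step down to E♯5.
Step away and step back to the same note — a neighbor tone (upper neighbor).
It falls on a weak beat, so it is unaccented.

Unaccented neighbor tone.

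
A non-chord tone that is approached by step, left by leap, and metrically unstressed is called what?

Approach: by step. Departure: by leap. Metric position: weak.
Step in, leap out, from a weak position — an escape tone (échappée). (It is the mirror image of the appoggiatura, which leaps in and steps out on a strong beat.)

Escape tone.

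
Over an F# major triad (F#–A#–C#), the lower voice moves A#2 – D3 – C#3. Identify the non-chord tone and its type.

The harmony at that moment is F# major triad (F#, A#, C#); D3 is not a chord tone.
It is approached by leap up from A#2 and left by step down to C#3.
Leap in, step out — an appoggiatura.

D3 is an appoggiatura.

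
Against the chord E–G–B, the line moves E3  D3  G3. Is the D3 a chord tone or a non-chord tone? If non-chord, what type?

The harmony at that moment is E minor triad (E, G, B); D3 is not a chord tone.
It is approached by step down from E3 and left by leap up to G3.
Step in, leap out — an escape tone.

Non-chord tone — an escape tone.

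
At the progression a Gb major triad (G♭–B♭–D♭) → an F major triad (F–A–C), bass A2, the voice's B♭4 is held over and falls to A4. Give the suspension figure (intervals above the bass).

9–8 suspension.

At the second chord the bass is A2. The suspended B♭4 lies a ninth above the bass; after resolving down by step to A4, the interval above the bass becomes an octave.
Suspension figures are named by those two intervals: 9–8.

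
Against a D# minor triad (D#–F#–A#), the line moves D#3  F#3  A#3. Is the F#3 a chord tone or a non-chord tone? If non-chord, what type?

D# minor triad contains D#, F#, A#; F# is the third, so it is a chord tone.

Chord tone (the third of D# minor triad).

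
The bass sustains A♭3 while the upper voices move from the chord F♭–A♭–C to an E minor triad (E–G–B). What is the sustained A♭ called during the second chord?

Pedal tone (pedal point).

The harmony at that moment is E minor triad (E, G, B); A♭3 is not a chord tone.
It is held over (the same pitch as the preceding A♭3) and then sustained as the same pitch into the next harmony.
Sustained through a change of harmony — a pedal tone.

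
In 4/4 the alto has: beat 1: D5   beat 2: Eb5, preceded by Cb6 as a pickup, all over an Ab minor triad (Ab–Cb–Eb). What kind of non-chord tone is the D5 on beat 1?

Appoggiatura.

The harmony at that moment is Ab minor triad (Ab, Cb, Eb); D5 is not a chord tone.
It is approached by leap down from Cb6 and left by step up to Eb5.
Leap in, step out, metrically accented — an appoggiatura.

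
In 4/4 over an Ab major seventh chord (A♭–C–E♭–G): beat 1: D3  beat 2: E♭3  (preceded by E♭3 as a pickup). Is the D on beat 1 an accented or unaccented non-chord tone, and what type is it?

Accented neighbor tone.

The harmony at that moment is A♭ major seventh chord (A♭, C, E♭, G); D3 is not a chord tone.
It is approached by step down from E♭3 and left by step up to E♭3.
Step away and step back to the same note — a neighbor tone (lower neighbor).
It falls on the downbeat, so it is accented.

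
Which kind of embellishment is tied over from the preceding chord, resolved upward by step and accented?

Approach: by preparation — the pitch is first a chord tone, then held (tied or repeated) while the harmony changes under it. Departure: up by step. Metric position: strong.
A prepared dissonance that resolves upward by step — a retardation. (The same figure resolving downward would be a suspension.)

Retardation.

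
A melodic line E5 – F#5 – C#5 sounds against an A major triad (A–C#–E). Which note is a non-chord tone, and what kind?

The harmony at that moment is A major triad (A, C#, E); F#5 is not a chord tone.
It is approached by step up from E5 and left by leap down to C#5.
Step in, leap out — an escape tone.

F#5 is an escape tone.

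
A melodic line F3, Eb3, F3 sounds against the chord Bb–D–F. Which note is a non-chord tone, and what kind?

The harmony at that moment is Bb major triad (Bb, D, F); Eb3 is not a chord tone.
It is approached by step down from F3 and left by step up to F3.
Step away and step back to the same note — a neighbor tone (lower neighbor).

Eb3 is a neighbor tone.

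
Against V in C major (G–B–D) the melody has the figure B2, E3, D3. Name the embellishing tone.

The harmony at that moment is G major triad (G, B, D); E3 is not a chord tone.
It is approached by leap up from B2 and left by step down to D3.
Leap in, step out — an appoggiatura.

E3 is an appoggiatura.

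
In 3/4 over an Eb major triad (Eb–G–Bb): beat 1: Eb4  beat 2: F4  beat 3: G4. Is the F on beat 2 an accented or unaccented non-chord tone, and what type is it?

The harmony at that moment is Eb major triad (Eb, G, Bb); F4 is not a chord tone.
It is approached by step up from Eb4 and left by step up to G4.
Step in, step out in the same direction — a passing tone.
It falls on a weak beat, so it is unaccented.

Unaccented passing tone.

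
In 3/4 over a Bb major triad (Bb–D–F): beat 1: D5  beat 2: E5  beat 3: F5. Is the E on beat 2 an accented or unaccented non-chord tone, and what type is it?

The harmony at that moment is Bb major triad (Bb, D, F); E5 is not a chord tone.
It is approached by step up from D5 and left by step up to F5.
Step in, step out in the same direction — a passing tone.
It falls on a weak beat, so it is unaccented.

Unaccented passing tone.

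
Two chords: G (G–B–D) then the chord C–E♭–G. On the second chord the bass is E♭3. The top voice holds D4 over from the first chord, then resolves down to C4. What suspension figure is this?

7–6 suspension.

At the second chord the bass is E♭3. The suspended D4 lies a seventh above the bass; after resolving down by step to C4, the interval above the bass becomes a sixth.
Suspension figures are named by those two intervals: 7–6.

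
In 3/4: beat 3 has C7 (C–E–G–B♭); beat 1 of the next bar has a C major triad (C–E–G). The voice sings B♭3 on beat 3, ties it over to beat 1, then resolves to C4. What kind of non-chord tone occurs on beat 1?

Retardation.

The harmony at that moment is C major triad (C, E, G); B♭3 is not a chord tone.
It is held over (the same pitch as the preceding B♭3) and left by step up to C4.
Held over from the previous chord and resolving up by step — a retardation.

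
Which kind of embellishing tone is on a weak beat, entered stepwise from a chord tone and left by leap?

Approach: by step. Departure: by leap. Metric position: weak.
Step in, leap out, from a weak position — an escape tone (échappée). (It is the mirror image of the appoggiatura, which leaps in and steps out on a strong beat.)

Escape tone.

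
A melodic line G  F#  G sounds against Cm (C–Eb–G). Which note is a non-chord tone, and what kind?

F# is a neighbor tone.

The harmony at that moment is C minor triad (C, Eb, G); F# is not a chord tone.
It is approached by step down from G and left by step up to G.
Step away and step back to the same note — a neighbor tone (lower neighbor).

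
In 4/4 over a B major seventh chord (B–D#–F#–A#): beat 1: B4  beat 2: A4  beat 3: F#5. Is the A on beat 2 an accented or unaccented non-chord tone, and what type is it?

Unaccented escape tone.

The harmony at that moment is B major seventh chord (B, D#, F#, A#); A4 is not a chord tone.
It is approached by step down from B4 and left by leap up to F#5.
Step in, leap out — an escape tone.
It falls on a weak beat, so it is unaccented.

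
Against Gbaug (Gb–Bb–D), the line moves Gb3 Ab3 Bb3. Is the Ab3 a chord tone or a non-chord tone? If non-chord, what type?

Non-chord tone — a passing tone.

The harmony at that moment is Gb augmented triad (Gb, Bb, D); Ab3 is not a chord tone.
It is approached by step up from Gb3 and left by step up to Bb3.
Step in, step out in the same direction — a passing tone.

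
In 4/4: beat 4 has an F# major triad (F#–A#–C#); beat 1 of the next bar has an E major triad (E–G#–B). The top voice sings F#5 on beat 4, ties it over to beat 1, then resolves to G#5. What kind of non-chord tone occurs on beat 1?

Retardation.

The harmony at that moment is E major triad (E, G#, B); F#5 is not a chord tone.
It is held over (the same pitch as the preceding F#5) and left by step up to G#5.
Held over from the previous chord and resolving up by step — a retardation.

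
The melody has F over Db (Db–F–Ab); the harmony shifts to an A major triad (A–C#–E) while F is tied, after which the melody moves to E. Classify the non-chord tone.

F is a suspension.

The harmony at that moment is A major triad (A, C#, E); F is not a chord tone.
It is held over (the same pitch as the preceding F) and left by step down to E.
Held over from the previous chord and resolving down by step — a suspension.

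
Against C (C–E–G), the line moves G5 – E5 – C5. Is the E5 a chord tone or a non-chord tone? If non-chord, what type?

C major triad contains C, E, G; E is the third, so it is a chord tone.

Chord tone (the third of C major triad).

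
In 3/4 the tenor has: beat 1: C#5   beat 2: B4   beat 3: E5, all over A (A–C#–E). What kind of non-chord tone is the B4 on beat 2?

The harmony at that moment is A major triad (A, C#, E); B4 is not a chord tone.
It is approached by step down from C#5 and left by leap up to E5.
Step in, leap out, on a weak beat — an escape tone.

Escape tone.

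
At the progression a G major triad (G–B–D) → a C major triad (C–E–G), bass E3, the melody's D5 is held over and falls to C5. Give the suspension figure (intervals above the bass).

At the second chord the bass is E3. The suspended D5 lies a seventh above the bass; after resolving down by step to C5, the interval above the bass becomes a sixth.
Suspension figures are named by those two intervals: 7–6.

7–6 suspension.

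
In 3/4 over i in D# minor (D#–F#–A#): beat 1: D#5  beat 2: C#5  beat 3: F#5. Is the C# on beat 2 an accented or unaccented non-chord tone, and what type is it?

Unaccented escape tone.

The harmony at that moment is D# minor triad (D#, F#, A#); C#5 is not a chord tone.
It is approached by step down from D#5 and left by leap up to F#5.
Step in, leap out — an escape tone.
It falls on a weak beat, so it is unaccented.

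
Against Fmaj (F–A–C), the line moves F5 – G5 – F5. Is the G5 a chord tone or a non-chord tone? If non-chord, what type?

Non-chord tone — a neighbor tone.

The harmony at that moment is F major triad (F, A, C); G5 is not a chord tone.
It is approached by step up from F5 and left by step down to F5.
Step away and step back to the same note — a neighbor tone (upper neighbor).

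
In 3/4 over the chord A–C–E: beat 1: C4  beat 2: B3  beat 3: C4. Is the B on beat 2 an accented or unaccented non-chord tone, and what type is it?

The harmony at that moment is A minor triad (A, C, E); B3 is not a chord tone.
It is approached by step down from C4 and left by step up to C4.
Step away and step back to the same note — a neighbor tone (lower neighbor).
It falls on a weak beat, so it is unaccented.

Unaccented neighbor tone.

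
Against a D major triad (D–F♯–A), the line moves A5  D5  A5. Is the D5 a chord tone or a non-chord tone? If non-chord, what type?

D major triad contains D, F♯, A; D is the root, so it is a chord tone.

Chord tone (the root of D major triad).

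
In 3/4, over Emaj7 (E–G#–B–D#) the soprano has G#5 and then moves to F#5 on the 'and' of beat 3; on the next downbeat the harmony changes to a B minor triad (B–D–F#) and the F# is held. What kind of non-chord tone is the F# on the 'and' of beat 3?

Anticipation.

The harmony at that moment is E major seventh chord (E, G#, B, D#); F#5 is not a chord tone.
It is approached by step down from G#5 and then sustained as the same pitch into the next harmony.
Arriving early and becoming a chord tone when the harmony changes — an anticipation.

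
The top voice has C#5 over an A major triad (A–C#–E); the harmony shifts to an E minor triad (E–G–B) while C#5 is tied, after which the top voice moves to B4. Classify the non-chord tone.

The harmony at that moment is E minor triad (E, G, B); C#5 is not a chord tone.
It is held over (the same pitch as the preceding C#5) and left by step down to B4.
Held over from the previous chord and resolving down by step — a suspension.

C#5 is a suspension.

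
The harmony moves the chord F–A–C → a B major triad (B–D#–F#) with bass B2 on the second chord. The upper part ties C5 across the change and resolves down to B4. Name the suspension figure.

At the second chord the bass is B2. The suspended C5 lies a ninth above the bass; after resolving down by step to B4, the interval above the bass becomes an octave.
Suspension figures are named by those two intervals: 9–8.

9–8 suspension.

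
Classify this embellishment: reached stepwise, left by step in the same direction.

Passing tone.

Approach: by step. Departure: by step, continuing in the same direction.
Stepwise on both sides with no change of direction means the note fills in the space between two different chord tones — a passing tone. (Had it turned back to its starting note it would be a neighbor tone instead.)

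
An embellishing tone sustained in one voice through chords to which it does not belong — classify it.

Approach: none. Departure: none — a single pitch is sustained while the chords change around it, passing through harmonies that do not contain it.
No melodic motion at all; the dissonance is created entirely by the moving harmonies against the stationary note — a pedal tone (pedal point).

Pedal tone.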